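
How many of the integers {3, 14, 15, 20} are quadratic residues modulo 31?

(3/31) = -1 → non-residue.
(14/31) = +1 → QR.
(15/31) = -1 → non-residue.
(20/31) = +1 → QR.
Total quadratic residues among the 4: 2.

2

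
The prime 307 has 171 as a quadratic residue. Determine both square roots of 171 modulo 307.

Since 307 ≡ 3 (mod 4), a square root of 171 is 171^((307+1)/4) = 171^77 mod 307.
Repeated squaring: 171^2≡76, 171^4≡250, 171^8≡179, 171^16≡113, 171^32≡182, 171^64≡275 (mod 307).
171^77 = 171^(64+8+4+1) ≡ 103 (mod 307).
Check: 103² = 10609 ≡ 171 (mod 307). The two roots are 103 and 204.

103, 204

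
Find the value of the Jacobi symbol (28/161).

Pull out 2^2: since 161 ≡ 1 (mod 8), (2/161) = +1, so (2/161)^2 = +1.
Reciprocity: 7 ≡ 3 and 161 ≡ 1 (mod 4), so (7/161) = +(161/7).
Reduce top mod 7: now compute (0/7).
Top reduces to 0: gcd > 1, so the symbol is 0.

0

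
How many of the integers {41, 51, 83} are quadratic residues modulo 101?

(41/101) = -1 → non-residue.
(51/101) = -1 → non-residue.
(83/101) = -1 → non-residue.
Total quadratic residues among the 3: 0.

0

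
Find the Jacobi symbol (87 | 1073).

0

Reciprocity: 87 ≡ 3 and 1073 ≡ 1 (mod 4), so (87/1073) = +(1073/87).
Reduce top mod 87: now compute (29/87).
Reciprocity: 29 ≡ 1 and 87 ≡ 3 (mod 4), so (29/87) = +(87/29).
Reduce top mod 29: now compute (0/29).
Top reduces to 0: gcd > 1, so the symbol is 0.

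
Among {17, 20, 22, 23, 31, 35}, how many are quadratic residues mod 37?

0

(17/37) = -1 → non-residue.
(20/37) = -1 → non-residue.
(22/37) = -1 → non-residue.
(23/37) = -1 → non-residue.
(31/37) = -1 → non-residue.
(35/37) = -1 → non-residue.
Total quadratic residues among the 6: 0.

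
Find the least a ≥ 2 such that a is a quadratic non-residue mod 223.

3

(2/223) = +1, so 2 is a residue.
(3/223) = −1, so 3 is the smallest positive non-residue mod 223.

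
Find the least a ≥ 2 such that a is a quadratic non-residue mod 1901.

2

(2/1901) = −1, so 2 is the smallest positive non-residue mod 1901.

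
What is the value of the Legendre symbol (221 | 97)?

First reduce: 221 ≡ 27 (mod 97).
Reciprocity: 27 ≡ 3 and 97 ≡ 1 (mod 4), so (27/97) = +(97/27).
Reduce top mod 27: now compute (16/27).
Pull out 2^4: since 27 ≡ 3 (mod 8), (2/27) = -1, so (2/27)^4 = +1.
Reached (1/27) = 1. Collecting the sign flips along the way, the symbol is +1.

1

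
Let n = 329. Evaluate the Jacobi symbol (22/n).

-1

Pull out 2: since 329 ≡ 1 (mod 8), (2/329) = +1.
Reciprocity: 11 ≡ 3 and 329 ≡ 1 (mod 4), so (11/329) = +(329/11).
Reduce top mod 11: now compute (10/11).
Pull out 2: since 11 ≡ 3 (mod 8), (2/11) = -1.
Reciprocity: 5 ≡ 1 and 11 ≡ 3 (mod 4), so (5/11) = +(11/5).
Reduce top mod 5: now compute (1/5).
Reached (1/5) = 1. Collecting the sign flips along the way, the symbol is -1.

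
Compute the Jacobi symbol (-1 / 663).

First reduce: -1 ≡ 662 (mod 663).
Pull out 2: since 663 ≡ 7 (mod 8), (2/663) = +1.
Reciprocity: 331 ≡ 3 and 663 ≡ 3 (mod 4), so (331/663) = −(663/331).
Reduce top mod 331: now compute (1/331).
Reached (1/331) = 1. Collecting the sign flips along the way, the symbol is -1.

-1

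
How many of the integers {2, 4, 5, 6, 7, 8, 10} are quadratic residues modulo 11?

2

(2/11) = -1 → non-residue.
(4/11) = +1 → QR.
(5/11) = +1 → QR.
(6/11) = -1 → non-residue.
(7/11) = -1 → non-residue.
(8/11) = -1 → non-residue.
(10/11) = -1 → non-residue.
Total quadratic residues among the 7: 2.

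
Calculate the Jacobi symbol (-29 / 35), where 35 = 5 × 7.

-1

First reduce: -29 ≡ 6 (mod 35).
Pull out 2: since 35 ≡ 3 (mod 8), (2/35) = -1.
Reciprocity: 3 ≡ 3 and 35 ≡ 3 (mod 4), so (3/35) = −(35/3).
Reduce top mod 3: now compute (2/3).
Pull out 2: since 3 ≡ 3 (mod 8), (2/3) = -1.
Reached (1/3) = 1. Collecting the sign flips along the way, the symbol is -1.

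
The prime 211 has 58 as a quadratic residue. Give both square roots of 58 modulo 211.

67, 144

Since 211 ≡ 3 (mod 4), a square root of 58 is 58^((211+1)/4) = 58^53 mod 211.
Repeated squaring: 58^2≡199, 58^4≡144, 58^8≡58, 58^16≡199, 58^32≡144 (mod 211).
58^53 = 58^(32+16+4+1) ≡ 144 (mod 211).
Check: 144² = 20736 ≡ 58 (mod 211). The two roots are 67 and 144.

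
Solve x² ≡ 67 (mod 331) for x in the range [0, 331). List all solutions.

Since 331 ≡ 3 (mod 4), a square root of 67 is 67^((331+1)/4) = 67^83 mod 331.
Repeated squaring: 67^2≡186, 67^4≡172, 67^8≡125, 67^16≡68, 67^32≡321, 67^64≡100 (mod 331).
67^83 = 67^(64+16+2+1) ≡ 304 (mod 331).
Check: 304² = 92416 ≡ 67 (mod 331). The two roots are 27 and 304.

27, 304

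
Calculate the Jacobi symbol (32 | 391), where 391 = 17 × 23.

1

Pull out 2^5: since 391 ≡ 7 (mod 8), (2/391) = +1, so (2/391)^5 = +1.
Reached (1/391) = 1. Collecting the sign flips along the way, the symbol is +1.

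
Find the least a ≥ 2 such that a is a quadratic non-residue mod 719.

(2/719) = +1, so 2 is a residue.
(3/719) = +1, so 3 is a residue.
(4/719) = +1, so 4 is a residue.
(5/719) = +1, so 5 is a residue.
(6/719) = +1, so 6 is a residue.
(7/719) = +1, so 7 is a residue.
(8/719) = +1, so 8 is a residue.
(9/719) = +1, so 9 is a residue.
(10/719) = +1, so 10 is a residue.
(11/719) = −1, so 11 is the smallest positive non-residue mod 719.

11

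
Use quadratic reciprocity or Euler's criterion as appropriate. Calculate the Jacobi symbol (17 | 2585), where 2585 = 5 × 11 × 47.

Reciprocity: 17 ≡ 1 and 2585 ≡ 1 (mod 4), so (17/2585) = +(2585/17).
Reduce top mod 17: now compute (1/17).
Reached (1/17) = 1. Collecting the sign flips along the way, the symbol is +1.

1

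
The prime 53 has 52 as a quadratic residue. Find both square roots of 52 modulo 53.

23, 30

53 ≡ 1 (mod 4), so we find a root by search.
Trying successive values, 23² = 529 ≡ 52 (mod 53). The other root is 53 − 23 = 30.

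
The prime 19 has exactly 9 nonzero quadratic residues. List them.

1 4 5 6 7 9 11 16 17

Square k = 1,…,9 (k and 19−k give the same square):
1²=1, 2²=4, 3²=9, 4²=16, 5²≡6, 6²≡17, 7²≡11, 8²≡7, 9²≡5 (mod 19).
So the quadratic residues mod 19 are {1, 4, 5, 6, 7, 9, 11, 16, 17}.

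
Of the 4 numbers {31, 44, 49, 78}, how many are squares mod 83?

(31/83) = +1 → QR.
(44/83) = +1 → QR.
(49/83) = +1 → QR.
(78/83) = +1 → QR.
Total quadratic residues among the 4: 4.

4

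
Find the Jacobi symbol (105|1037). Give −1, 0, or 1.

Reciprocity: 105 ≡ 1 and 1037 ≡ 1 (mod 4), so (105/1037) = +(1037/105).
Reduce top mod 105: now compute (92/105).
Pull out 2^2: since 105 ≡ 1 (mod 8), (2/105) = +1, so (2/105)^2 = +1.
Reciprocity: 23 ≡ 3 and 105 ≡ 1 (mod 4), so (23/105) = +(105/23).
Reduce top mod 23: now compute (13/23).
Reciprocity: 13 ≡ 1 and 23 ≡ 3 (mod 4), so (13/23) = +(23/13).
Reduce top mod 13: now compute (10/13).
Pull out 2: since 13 ≡ 5 (mod 8), (2/13) = -1.
Reciprocity: 5 ≡ 1 and 13 ≡ 1 (mod 4), so (5/13) = +(13/5).
Reduce top mod 5: now compute (3/5).
Reciprocity: 3 ≡ 3 and 5 ≡ 1 (mod 4), so (3/5) = +(5/3).
Reduce top mod 3: now compute (2/3).
Pull out 2: since 3 ≡ 3 (mod 8), (2/3) = -1.
Reached (1/3) = 1. Collecting the sign flips along the way, the symbol is +1.

1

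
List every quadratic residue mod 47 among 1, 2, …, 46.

1, 2, 3, 4, 6, 7, 8, 9, 12, 14, 16, 17, 18, 21, 24, 25, 27, 28, 32, 34, 36, 37, 42

Square k = 1,…,23 (k and 47−k give the same square):
1²=1, 2²=4, 3²=9, 4²=16, 5²=25, 6²=36, 7²≡2, 8²≡17, 9²≡34, 10²≡6, 11²≡27, 12²≡3, 13²≡28, 14²≡8, 15²≡37, 16²≡21, 17²≡7, 18²≡42, 19²≡32, 20²≡24, 21²≡18, 22²≡14, 23²≡12 (mod 47).
So the quadratic residues mod 47 are {1, 2, 3, 4, 6, 7, 8, 9, 12, 14, 16, 17, 18, 21, 24, 25, 27, 28, 32, 34, 36, 37, 42}.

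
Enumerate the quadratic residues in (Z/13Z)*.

1, 3, 4, 9, 10, 12

Square k = 1,…,6 (k and 13−k give the same square):
1²=1, 2²=4, 3²=9, 4²≡3, 5²≡12, 6²≡10 (mod 13).
So the quadratic residues mod 13 are {1, 3, 4, 9, 10, 12}.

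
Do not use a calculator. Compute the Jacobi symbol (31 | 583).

Reciprocity: 31 ≡ 3 and 583 ≡ 3 (mod 4), so (31/583) = −(583/31).
Reduce top mod 31: now compute (25/31).
Reciprocity: 25 ≡ 1 and 31 ≡ 3 (mod 4), so (25/31) = +(31/25).
Reduce top mod 25: now compute (6/25).
Pull out 2: since 25 ≡ 1 (mod 8), (2/25) = +1.
Reciprocity: 3 ≡ 3 and 25 ≡ 1 (mod 4), so (3/25) = +(25/3).
Reduce top mod 3: now compute (1/3).
Reached (1/3) = 1. Collecting the sign flips along the way, the symbol is -1.

-1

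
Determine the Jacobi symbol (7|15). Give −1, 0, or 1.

Reciprocity: 7 ≡ 3 and 15 ≡ 3 (mod 4), so (7/15) = −(15/7).
Reduce top mod 7: now compute (1/7).
Reached (1/7) = 1. Collecting the sign flips along the way, the symbol is -1.

-1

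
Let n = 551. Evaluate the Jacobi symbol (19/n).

Reciprocity: 19 ≡ 3 and 551 ≡ 3 (mod 4), so (19/551) = −(551/19).
Reduce top mod 19: now compute (0/19).
Top reduces to 0: gcd > 1, so the symbol is 0.

0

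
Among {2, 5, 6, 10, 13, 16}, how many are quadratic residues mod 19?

3

(2/19) = -1 → non-residue.
(5/19) = +1 → QR.
(6/19) = +1 → QR.
(10/19) = -1 → non-residue.
(13/19) = -1 → non-residue.
(16/19) = +1 → QR.
Total quadratic residues among the 6: 3.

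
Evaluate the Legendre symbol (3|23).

1

Euler's criterion: (3/23) ≡ 3^11 (mod 23).
3^2 ≡ 9 (mod 23)
3^4 ≡ 12 (mod 23)
3^8 ≡ 6 (mod 23)
3^11 = 3^(8+2+1) ≡ 1 (mod 23).
Result is 1, so (3/23) = 1.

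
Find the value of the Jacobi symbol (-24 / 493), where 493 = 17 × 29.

First reduce: -24 ≡ 469 (mod 493).
Reciprocity: 469 ≡ 1 and 493 ≡ 1 (mod 4), so (469/493) = +(493/469).
Reduce top mod 469: now compute (24/469).
Pull out 2^3: since 469 ≡ 5 (mod 8), (2/469) = -1, so (2/469)^3 = -1.
Reciprocity: 3 ≡ 3 and 469 ≡ 1 (mod 4), so (3/469) = +(469/3).
Reduce top mod 3: now compute (1/3).
Reached (1/3) = 1. Collecting the sign flips along the way, the symbol is -1.

-1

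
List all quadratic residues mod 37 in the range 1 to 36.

Square k = 1,…,18 (k and 37−k give the same square):
1²=1, 2²=4, 3²=9, 4²=16, 5²=25, 6²=36, 7²≡12, 8²≡27, 9²≡7, 10²≡26, 11²≡10, 12²≡33, 13²≡21, 14²≡11, 15²≡3, 16²≡34, 17²≡30, 18²≡28 (mod 37).
So the quadratic residues mod 37 are {1, 3, 4, 7, 9, 10, 11, 12, 16, 21, 25, 26, 27, 28, 30, 33, 34, 36}.

1,3,4,7,9,10,11,12,16,21,25,26,27,28,30,33,34,36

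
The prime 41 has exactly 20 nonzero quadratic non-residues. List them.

Square k = 1,…,20 (k and 41−k give the same square):
1²=1, 2²=4, 3²=9, 4²=16, 5²=25, 6²=36, 7²≡8, 8²≡23, 9²≡40, 10²≡18, 11²≡39, 12²≡21, 13²≡5, 14²≡32, 15²≡20, 16²≡10, 17²≡2, 18²≡37, 19²≡33, 20²≡31 (mod 41).
The residues are {1, 2, 4, 5, 8, 9, 10, 16, 18, 20, 21, 23, 25, 31, 32, 33, 36, 37, 39, 40}; the non-residues are the remaining 20 nonzero classes.

3 6 7 11 12 13 14 15 17 19 22 24 26 27 28 29 30 34 35 38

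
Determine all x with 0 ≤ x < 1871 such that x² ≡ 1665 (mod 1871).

443, 1428

Since 1871 ≡ 3 (mod 4), a square root of 1665 is 1665^((1871+1)/4) = 1665^468 mod 1871.
Repeated squaring: 1665^2≡1274, 1665^4≡919, 1665^8≡740, 1665^16≡1268, 1665^32≡635, 1665^64≡960, 1665^128≡1068, 1665^256≡1185 (mod 1871).
1665^468 = 1665^(256+128+64+16+4) ≡ 443 (mod 1871).
Check: 443² = 196249 ≡ 1665 (mod 1871). The two roots are 443 and 1428.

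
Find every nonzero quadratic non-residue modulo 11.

2, 6, 7, 8, 10

Square k = 1,…,5 (k and 11−k give the same square):
1²=1, 2²=4, 3²=9, 4²≡5, 5²≡3 (mod 11).
The residues are {1, 3, 4, 5, 9}; the non-residues are the remaining 5 nonzero classes.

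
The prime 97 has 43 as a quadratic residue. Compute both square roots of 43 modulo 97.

97 ≡ 1 (mod 4), so we find a root by search.
Trying successive values, 25² = 625 ≡ 43 (mod 97). The other root is 97 − 25 = 72.

25, 72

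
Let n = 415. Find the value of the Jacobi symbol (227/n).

Reciprocity: 227 ≡ 3 and 415 ≡ 3 (mod 4), so (227/415) = −(415/227).
Reduce top mod 227: now compute (188/227).
Pull out 2^2: since 227 ≡ 3 (mod 8), (2/227) = -1, so (2/227)^2 = +1.
Reciprocity: 47 ≡ 3 and 227 ≡ 3 (mod 4), so (47/227) = −(227/47).
Reduce top mod 47: now compute (39/47).
Reciprocity: 39 ≡ 3 and 47 ≡ 3 (mod 4), so (39/47) = −(47/39).
Reduce top mod 39: now compute (8/39).
Pull out 2^3: since 39 ≡ 7 (mod 8), (2/39) = +1, so (2/39)^3 = +1.
Reached (1/39) = 1. Collecting the sign flips along the way, the symbol is -1.

-1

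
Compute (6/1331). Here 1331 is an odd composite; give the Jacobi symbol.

-1

Pull out 2: since 1331 ≡ 3 (mod 8), (2/1331) = -1.
Reciprocity: 3 ≡ 3 and 1331 ≡ 3 (mod 4), so (3/1331) = −(1331/3).
Reduce top mod 3: now compute (2/3).
Pull out 2: since 3 ≡ 3 (mod 8), (2/3) = -1.
Reached (1/3) = 1. Collecting the sign flips along the way, the symbol is -1.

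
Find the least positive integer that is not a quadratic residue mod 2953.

5

(2/2953) = +1, so 2 is a residue.
(3/2953) = +1, so 3 is a residue.
(4/2953) = +1, so 4 is a residue.
(5/2953) = −1, so 5 is the smallest positive non-residue mod 2953.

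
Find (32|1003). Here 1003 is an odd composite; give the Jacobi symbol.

Pull out 2^5: since 1003 ≡ 3 (mod 8), (2/1003) = -1, so (2/1003)^5 = -1.
Reached (1/1003) = 1. Collecting the sign flips along the way, the symbol is -1.

-1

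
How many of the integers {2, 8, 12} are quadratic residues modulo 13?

(2/13) = -1 → non-residue.
(8/13) = -1 → non-residue.
(12/13) = +1 → QR.
Total quadratic residues among the 3: 1.

1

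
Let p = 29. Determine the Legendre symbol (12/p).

Pull out 2^2: since 29 ≡ 5 (mod 8), (2/29) = -1, so (2/29)^2 = +1.
Reciprocity: 3 ≡ 3 and 29 ≡ 1 (mod 4), so (3/29) = +(29/3).
Reduce top mod 3: now compute (2/3).
Pull out 2: since 3 ≡ 3 (mod 8), (2/3) = -1.
Reached (1/3) = 1. Collecting the sign flips along the way, the symbol is -1.

-1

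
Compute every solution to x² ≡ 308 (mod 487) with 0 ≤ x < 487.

90, 397

Since 487 ≡ 3 (mod 4), a square root of 308 is 308^((487+1)/4) = 308^122 mod 487.
Repeated squaring: 308^2≡386, 308^4≡461, 308^8≡189, 308^16≡170, 308^32≡167, 308^64≡130 (mod 487).
308^122 = 308^(64+32+16+8+2) ≡ 397 (mod 487).
Check: 397² = 157609 ≡ 308 (mod 487). The two roots are 90 and 397.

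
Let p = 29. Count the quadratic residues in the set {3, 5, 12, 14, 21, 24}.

(3/29) = -1 → non-residue.
(5/29) = +1 → QR.
(12/29) = -1 → non-residue.
(14/29) = -1 → non-residue.
(21/29) = -1 → non-residue.
(24/29) = +1 → QR.
Total quadratic residues among the 6: 2.

2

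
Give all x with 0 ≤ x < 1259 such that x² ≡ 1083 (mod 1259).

307, 952

Since 1259 ≡ 3 (mod 4), a square root of 1083 is 1083^((1259+1)/4) = 1083^315 mod 1259.
Repeated squaring: 1083^2≡760, 1083^4≡978, 1083^8≡903, 1083^16≡836, 1083^32≡151, 1083^64≡139, 1083^128≡436, 1083^256≡1246 (mod 1259).
1083^315 = 1083^(256+32+16+8+2+1) ≡ 307 (mod 1259).
Check: 307² = 94249 ≡ 1083 (mod 1259). The two roots are 307 and 952.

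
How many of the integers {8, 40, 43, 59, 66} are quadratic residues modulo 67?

(8/67) = -1 → non-residue.
(40/67) = +1 → QR.
(43/67) = -1 → non-residue.
(59/67) = +1 → QR.
(66/67) = -1 → non-residue.
Total quadratic residues among the 5: 2.

2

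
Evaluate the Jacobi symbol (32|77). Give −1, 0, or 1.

Pull out 2^5: since 77 ≡ 5 (mod 8), (2/77) = -1, so (2/77)^5 = -1.
Reached (1/77) = 1. Collecting the sign flips along the way, the symbol is -1.

-1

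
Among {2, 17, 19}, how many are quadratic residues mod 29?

0

(2/29) = -1 → non-residue.
(17/29) = -1 → non-residue.
(19/29) = -1 → non-residue.
Total quadratic residues among the 3: 0.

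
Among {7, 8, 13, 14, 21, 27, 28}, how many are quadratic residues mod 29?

3

(7/29) = +1 → QR.
(8/29) = -1 → non-residue.
(13/29) = +1 → QR.
(14/29) = -1 → non-residue.
(21/29) = -1 → non-residue.
(27/29) = -1 → non-residue.
(28/29) = +1 → QR.
Total quadratic residues among the 7: 3.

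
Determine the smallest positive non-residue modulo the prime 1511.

(2/1511) = +1, so 2 is a residue.
(3/1511) = +1, so 3 is a residue.
(4/1511) = +1, so 4 is a residue.
(5/1511) = +1, so 5 is a residue.
(6/1511) = +1, so 6 is a residue.
(7/1511) = +1, so 7 is a residue.
(8/1511) = +1, so 8 is a residue.
(9/1511) = +1, so 9 is a residue.
(10/1511) = +1, so 10 is a residue.
(11/1511) = −1, so 11 is the smallest positive non-residue mod 1511.

11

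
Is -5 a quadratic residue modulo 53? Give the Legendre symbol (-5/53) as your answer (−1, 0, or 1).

First reduce: -5 ≡ 48 (mod 53).
Pull out 2^4: since 53 ≡ 5 (mod 8), (2/53) = -1, so (2/53)^4 = +1.
Reciprocity: 3 ≡ 3 and 53 ≡ 1 (mod 4), so (3/53) = +(53/3).
Reduce top mod 3: now compute (2/3).
Pull out 2: since 3 ≡ 3 (mod 8), (2/3) = -1.
Reached (1/3) = 1. Collecting the sign flips along the way, the symbol is -1.

-1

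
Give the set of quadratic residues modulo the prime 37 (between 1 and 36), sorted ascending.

1,3,4,7,9,10,11,12,16,21,25,26,27,28,30,33,34,36

Square k = 1,…,18 (k and 37−k give the same square):
1²=1, 2²=4, 3²=9, 4²=16, 5²=25, 6²=36, 7²≡12, 8²≡27, 9²≡7, 10²≡26, 11²≡10, 12²≡33, 13²≡21, 14²≡11, 15²≡3, 16²≡34, 17²≡30, 18²≡28 (mod 37).
So the quadratic residues mod 37 are {1, 3, 4, 7, 9, 10, 11, 12, 16, 21, 25, 26, 27, 28, 30, 33, 34, 36}.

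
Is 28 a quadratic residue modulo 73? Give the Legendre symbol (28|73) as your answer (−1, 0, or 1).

-1

Pull out 2^2: since 73 ≡ 1 (mod 8), (2/73) = +1, so (2/73)^2 = +1.
Reciprocity: 7 ≡ 3 and 73 ≡ 1 (mod 4), so (7/73) = +(73/7).
Reduce top mod 7: now compute (3/7).
Reciprocity: 3 ≡ 3 and 7 ≡ 3 (mod 4), so (3/7) = −(7/3).
Reduce top mod 3: now compute (1/3).
Reached (1/3) = 1. Collecting the sign flips along the way, the symbol is -1.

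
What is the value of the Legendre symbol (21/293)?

Reciprocity: 21 ≡ 1 and 293 ≡ 1 (mod 4), so (21/293) = +(293/21).
Reduce top mod 21: now compute (20/21).
Pull out 2^2: since 21 ≡ 5 (mod 8), (2/21) = -1, so (2/21)^2 = +1.
Reciprocity: 5 ≡ 1 and 21 ≡ 1 (mod 4), so (5/21) = +(21/5).
Reduce top mod 5: now compute (1/5).
Reached (1/5) = 1. Collecting the sign flips along the way, the symbol is +1.

1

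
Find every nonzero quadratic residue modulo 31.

1,2,4,5,7,8,9,10,14,16,18,19,20,25,28

Square k = 1,…,15 (k and 31−k give the same square):
1²=1, 2²=4, 3²=9, 4²=16, 5²=25, 6²≡5, 7²≡18, 8²≡2, 9²≡19, 10²≡7, 11²≡28, 12²≡20, 13²≡14, 14²≡10, 15²≡8 (mod 31).
So the quadratic residues mod 31 are {1, 2, 4, 5, 7, 8, 9, 10, 14, 16, 18, 19, 20, 25, 28}.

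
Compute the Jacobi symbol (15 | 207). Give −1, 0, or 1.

Reciprocity: 15 ≡ 3 and 207 ≡ 3 (mod 4), so (15/207) = −(207/15).
Reduce top mod 15: now compute (12/15).
Pull out 2^2: since 15 ≡ 7 (mod 8), (2/15) = +1, so (2/15)^2 = +1.
Reciprocity: 3 ≡ 3 and 15 ≡ 3 (mod 4), so (3/15) = −(15/3).
Reduce top mod 3: now compute (0/3).
Top reduces to 0: gcd > 1, so the symbol is 0.

0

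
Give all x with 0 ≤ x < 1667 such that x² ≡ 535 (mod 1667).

Since 1667 ≡ 3 (mod 4), a square root of 535 is 535^((1667+1)/4) = 535^417 mod 1667.
Repeated squaring: 535^2≡1168, 535^4≡618, 535^8≡181, 535^16≡1088, 535^32≡174, 535^64≡270, 535^128≡1219, 535^256≡664 (mod 1667).
535^417 = 535^(256+128+32+1) ≡ 413 (mod 1667).
Check: 413² = 170569 ≡ 535 (mod 1667). The two roots are 413 and 1254.

413, 1254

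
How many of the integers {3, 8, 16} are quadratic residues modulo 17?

(3/17) = -1 → non-residue.
(8/17) = +1 → QR.
(16/17) = +1 → QR.
Total quadratic residues among the 3: 2.

2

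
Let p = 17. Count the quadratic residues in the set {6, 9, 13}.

2

(6/17) = -1 → non-residue.
(9/17) = +1 → QR.
(13/17) = +1 → QR.
Total quadratic residues among the 3: 2.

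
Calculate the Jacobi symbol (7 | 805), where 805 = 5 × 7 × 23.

0

Reciprocity: 7 ≡ 3 and 805 ≡ 1 (mod 4), so (7/805) = +(805/7).
Reduce top mod 7: now compute (0/7).
Top reduces to 0: gcd > 1, so the symbol is 0.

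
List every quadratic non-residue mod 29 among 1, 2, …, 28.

Square k = 1,…,14 (k and 29−k give the same square):
1²=1, 2²=4, 3²=9, 4²=16, 5²=25, 6²≡7, 7²≡20, 8²≡6, 9²≡23, 10²≡13, 11²≡5, 12²≡28, 13²≡24, 14²≡22 (mod 29).
The residues are {1, 4, 5, 6, 7, 9, 13, 16, 20, 22, 23, 24, 25, 28}; the non-residues are the remaining 14 nonzero classes.

2,3,8,10,11,12,14,15,17,18,19,21,26,27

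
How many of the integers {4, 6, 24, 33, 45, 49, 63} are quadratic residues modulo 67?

5

(4/67) = +1 → QR.
(6/67) = +1 → QR.
(24/67) = +1 → QR.
(33/67) = +1 → QR.
(45/67) = -1 → non-residue.
(49/67) = +1 → QR.
(63/67) = -1 → non-residue.
Total quadratic residues among the 7: 5.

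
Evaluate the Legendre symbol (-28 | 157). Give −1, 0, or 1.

-1

First reduce: -28 ≡ 129 (mod 157).
Reciprocity: 129 ≡ 1 and 157 ≡ 1 (mod 4), so (129/157) = +(157/129).
Reduce top mod 129: now compute (28/129).
Pull out 2^2: since 129 ≡ 1 (mod 8), (2/129) = +1, so (2/129)^2 = +1.
Reciprocity: 7 ≡ 3 and 129 ≡ 1 (mod 4), so (7/129) = +(129/7).
Reduce top mod 7: now compute (3/7).
Reciprocity: 3 ≡ 3 and 7 ≡ 3 (mod 4), so (3/7) = −(7/3).
Reduce top mod 3: now compute (1/3).
Reached (1/3) = 1. Collecting the sign flips along the way, the symbol is -1.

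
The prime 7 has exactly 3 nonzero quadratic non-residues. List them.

Square k = 1,…,3 (k and 7−k give the same square):
1²=1, 2²=4, 3²≡2 (mod 7).
The residues are {1, 2, 4}; the non-residues are the remaining 3 nonzero classes.

3 5 6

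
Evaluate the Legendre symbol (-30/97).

Euler's criterion: (-30/97) ≡ 67^48 (mod 97).
67^2 ≡ 27 (mod 97)
67^4 ≡ 50 (mod 97)
67^8 ≡ 75 (mod 97)
67^16 ≡ 96 (mod 97)
67^32 ≡ 1 (mod 97)
67^48 = 67^(32+16) ≡ 96 (mod 97).
Result is 96 ≡ −1, so (-30/97) = −1.

-1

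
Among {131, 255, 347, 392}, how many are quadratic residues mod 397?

(131/397) = +1 → QR.
(255/397) = +1 → QR.
(347/397) = -1 → non-residue.
(392/397) = -1 → non-residue.
Total quadratic residues among the 4: 2.

2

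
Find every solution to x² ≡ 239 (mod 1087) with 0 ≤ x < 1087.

Since 1087 ≡ 3 (mod 4), a square root of 239 is 239^((1087+1)/4) = 239^272 mod 1087.
Repeated squaring: 239^2≡597, 239^4≡960, 239^8≡911, 239^16≡540, 239^32≡284, 239^64≡218, 239^128≡783, 239^256≡21 (mod 1087).
239^272 = 239^(256+16) ≡ 470 (mod 1087).
Check: 470² = 220900 ≡ 239 (mod 1087). The two roots are 470 and 617.

470, 617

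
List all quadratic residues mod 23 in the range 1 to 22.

1,2,3,4,6,8,9,12,13,16,18

Square k = 1,…,11 (k and 23−k give the same square):
1²=1, 2²=4, 3²=9, 4²=16, 5²≡2, 6²≡13, 7²≡3, 8²≡18, 9²≡12, 10²≡8, 11²≡6 (mod 23).
So the quadratic residues mod 23 are {1, 2, 3, 4, 6, 8, 9, 12, 13, 16, 18}.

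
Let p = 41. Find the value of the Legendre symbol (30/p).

Pull out 2: since 41 ≡ 1 (mod 8), (2/41) = +1.
Reciprocity: 15 ≡ 3 and 41 ≡ 1 (mod 4), so (15/41) = +(41/15).
Reduce top mod 15: now compute (11/15).
Reciprocity: 11 ≡ 3 and 15 ≡ 3 (mod 4), so (11/15) = −(15/11).
Reduce top mod 11: now compute (4/11).
Pull out 2^2: since 11 ≡ 3 (mod 8), (2/11) = -1, so (2/11)^2 = +1.
Reached (1/11) = 1. Collecting the sign flips along the way, the symbol is -1.

-1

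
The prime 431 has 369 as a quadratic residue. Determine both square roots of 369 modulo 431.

119, 312

Since 431 ≡ 3 (mod 4), a square root of 369 is 369^((431+1)/4) = 369^108 mod 431.
Repeated squaring: 369^2≡396, 369^4≡363, 369^8≡314, 369^16≡328, 369^32≡265, 369^64≡403 (mod 431).
369^108 = 369^(64+32+8+4) ≡ 119 (mod 431).
Check: 119² = 14161 ≡ 369 (mod 431). The two roots are 119 and 312.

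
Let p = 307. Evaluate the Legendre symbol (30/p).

-1

Pull out 2: since 307 ≡ 3 (mod 8), (2/307) = -1.
Reciprocity: 15 ≡ 3 and 307 ≡ 3 (mod 4), so (15/307) = −(307/15).
Reduce top mod 15: now compute (7/15).
Reciprocity: 7 ≡ 3 and 15 ≡ 3 (mod 4), so (7/15) = −(15/7).
Reduce top mod 7: now compute (1/7).
Reached (1/7) = 1. Collecting the sign flips along the way, the symbol is -1.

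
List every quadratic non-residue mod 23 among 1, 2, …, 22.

Square k = 1,…,11 (k and 23−k give the same square):
1²=1, 2²=4, 3²=9, 4²=16, 5²≡2, 6²≡13, 7²≡3, 8²≡18, 9²≡12, 10²≡8, 11²≡6 (mod 23).
The residues are {1, 2, 3, 4, 6, 8, 9, 12, 13, 16, 18}; the non-residues are the remaining 11 nonzero classes.

5,7,10,11,14,15,17,19,20,21,22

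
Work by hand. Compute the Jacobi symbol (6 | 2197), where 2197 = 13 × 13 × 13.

Pull out 2: since 2197 ≡ 5 (mod 8), (2/2197) = -1.
Reciprocity: 3 ≡ 3 and 2197 ≡ 1 (mod 4), so (3/2197) = +(2197/3).
Reduce top mod 3: now compute (1/3).
Reached (1/3) = 1. Collecting the sign flips along the way, the symbol is -1.

-1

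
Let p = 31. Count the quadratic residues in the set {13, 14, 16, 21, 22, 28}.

(13/31) = -1 → non-residue.
(14/31) = +1 → QR.
(16/31) = +1 → QR.
(21/31) = -1 → non-residue.
(22/31) = -1 → non-residue.
(28/31) = +1 → QR.
Total quadratic residues among the 6: 3.

3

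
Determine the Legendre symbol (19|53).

-1

Euler's criterion: (19/53) ≡ 19^26 (mod 53).
19^2 ≡ 43 (mod 53)
19^4 ≡ 47 (mod 53)
19^8 ≡ 36 (mod 53)
19^16 ≡ 24 (mod 53)
19^26 = 19^(16+8+2) ≡ 52 (mod 53).
Result is 52 ≡ −1, so (19/53) = −1.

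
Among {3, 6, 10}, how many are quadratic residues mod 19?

(3/19) = -1 → non-residue.
(6/19) = +1 → QR.
(10/19) = -1 → non-residue.
Total quadratic residues among the 3: 1.

1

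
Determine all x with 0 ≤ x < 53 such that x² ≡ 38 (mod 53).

53 ≡ 1 (mod 4), so we find a root by search.
Trying successive values, 12² = 144 ≡ 38 (mod 53). The other root is 53 − 12 = 41.

12, 41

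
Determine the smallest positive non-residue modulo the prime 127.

3

(2/127) = +1, so 2 is a residue.
(3/127) = −1, so 3 is the smallest positive non-residue mod 127.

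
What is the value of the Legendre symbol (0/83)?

0

Top reduces to 0: gcd > 1, so the symbol is 0.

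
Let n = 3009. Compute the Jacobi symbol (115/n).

-1

Reciprocity: 115 ≡ 3 and 3009 ≡ 1 (mod 4), so (115/3009) = +(3009/115).
Reduce top mod 115: now compute (19/115).
Reciprocity: 19 ≡ 3 and 115 ≡ 3 (mod 4), so (19/115) = −(115/19).
Reduce top mod 19: now compute (1/19).
Reached (1/19) = 1. Collecting the sign flips along the way, the symbol is -1.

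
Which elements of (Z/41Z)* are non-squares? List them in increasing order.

Square k = 1,…,20 (k and 41−k give the same square):
1²=1, 2²=4, 3²=9, 4²=16, 5²=25, 6²=36, 7²≡8, 8²≡23, 9²≡40, 10²≡18, 11²≡39, 12²≡21, 13²≡5, 14²≡32, 15²≡20, 16²≡10, 17²≡2, 18²≡37, 19²≡33, 20²≡31 (mod 41).
The residues are {1, 2, 4, 5, 8, 9, 10, 16, 18, 20, 21, 23, 25, 31, 32, 33, 36, 37, 39, 40}; the non-residues are the remaining 20 nonzero classes.

3 6 7 11 12 13 14 15 17 19 22 24 26 27 28 29 30 34 35 38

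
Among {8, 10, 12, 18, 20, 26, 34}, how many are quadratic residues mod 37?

4

(8/37) = -1 → non-residue.
(10/37) = +1 → QR.
(12/37) = +1 → QR.
(18/37) = -1 → non-residue.
(20/37) = -1 → non-residue.
(26/37) = +1 → QR.
(34/37) = +1 → QR.
Total quadratic residues among the 7: 4.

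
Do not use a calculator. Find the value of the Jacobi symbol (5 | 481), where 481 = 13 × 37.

1

Reciprocity: 5 ≡ 1 and 481 ≡ 1 (mod 4), so (5/481) = +(481/5).
Reduce top mod 5: now compute (1/5).
Reached (1/5) = 1. Collecting the sign flips along the way, the symbol is +1.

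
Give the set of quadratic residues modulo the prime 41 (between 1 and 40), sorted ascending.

Square k = 1,…,20 (k and 41−k give the same square):
1²=1, 2²=4, 3²=9, 4²=16, 5²=25, 6²=36, 7²≡8, 8²≡23, 9²≡40, 10²≡18, 11²≡39, 12²≡21, 13²≡5, 14²≡32, 15²≡20, 16²≡10, 17²≡2, 18²≡37, 19²≡33, 20²≡31 (mod 41).
So the quadratic residues mod 41 are {1, 2, 4, 5, 8, 9, 10, 16, 18, 20, 21, 23, 25, 31, 32, 33, 36, 37, 39, 40}.

1, 2, 4, 5, 8, 9, 10, 16, 18, 20, 21, 23, 25, 31, 32, 33, 36, 37, 39, 40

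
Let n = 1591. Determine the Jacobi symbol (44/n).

Pull out 2^2: since 1591 ≡ 7 (mod 8), (2/1591) = +1, so (2/1591)^2 = +1.
Reciprocity: 11 ≡ 3 and 1591 ≡ 3 (mod 4), so (11/1591) = −(1591/11).
Reduce top mod 11: now compute (7/11).
Reciprocity: 7 ≡ 3 and 11 ≡ 3 (mod 4), so (7/11) = −(11/7).
Reduce top mod 7: now compute (4/7).
Pull out 2^2: since 7 ≡ 7 (mod 8), (2/7) = +1, so (2/7)^2 = +1.
Reached (1/7) = 1. Collecting the sign flips along the way, the symbol is +1.

1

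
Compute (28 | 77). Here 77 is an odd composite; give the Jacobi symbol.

0

Pull out 2^2: since 77 ≡ 5 (mod 8), (2/77) = -1, so (2/77)^2 = +1.
Reciprocity: 7 ≡ 3 and 77 ≡ 1 (mod 4), so (7/77) = +(77/7).
Reduce top mod 7: now compute (0/7).
Top reduces to 0: gcd > 1, so the symbol is 0.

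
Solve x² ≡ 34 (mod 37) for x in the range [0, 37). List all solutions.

16, 21

37 ≡ 1 (mod 4), so we find a root by search.
Trying successive values, 16² = 256 ≡ 34 (mod 37). The other root is 37 − 16 = 21.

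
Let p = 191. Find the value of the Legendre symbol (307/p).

-1

First reduce: 307 ≡ 116 (mod 191).
Pull out 2^2: since 191 ≡ 7 (mod 8), (2/191) = +1, so (2/191)^2 = +1.
Reciprocity: 29 ≡ 1 and 191 ≡ 3 (mod 4), so (29/191) = +(191/29).
Reduce top mod 29: now compute (17/29).
Reciprocity: 17 ≡ 1 and 29 ≡ 1 (mod 4), so (17/29) = +(29/17).
Reduce top mod 17: now compute (12/17).
Pull out 2^2: since 17 ≡ 1 (mod 8), (2/17) = +1, so (2/17)^2 = +1.
Reciprocity: 3 ≡ 3 and 17 ≡ 1 (mod 4), so (3/17) = +(17/3).
Reduce top mod 3: now compute (2/3).
Pull out 2: since 3 ≡ 3 (mod 8), (2/3) = -1.
Reached (1/3) = 1. Collecting the sign flips along the way, the symbol is -1.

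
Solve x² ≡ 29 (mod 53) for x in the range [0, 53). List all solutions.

53 ≡ 1 (mod 4), so we find a root by search.
Trying successive values, 20² = 400 ≡ 29 (mod 53). The other root is 53 − 20 = 33.

20, 33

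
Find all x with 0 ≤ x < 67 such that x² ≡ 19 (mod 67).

Since 67 ≡ 3 (mod 4), a square root of 19 is 19^((67+1)/4) = 19^17 mod 67.
Repeated squaring: 19^2≡26, 19^4≡6, 19^8≡36, 19^16≡23 (mod 67).
19^17 = 19^(16+1) ≡ 35 (mod 67).
Check: 35² = 1225 ≡ 19 (mod 67). The two roots are 32 and 35.

32, 35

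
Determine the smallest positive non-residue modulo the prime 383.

5

(2/383) = +1, so 2 is a residue.
(3/383) = +1, so 3 is a residue.
(4/383) = +1, so 4 is a residue.
(5/383) = −1, so 5 is the smallest positive non-residue mod 383.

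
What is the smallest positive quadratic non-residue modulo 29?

(2/29) = −1, so 2 is the smallest positive non-residue mod 29.

2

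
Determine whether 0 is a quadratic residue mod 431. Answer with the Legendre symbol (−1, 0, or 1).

Top reduces to 0: gcd > 1, so the symbol is 0.

0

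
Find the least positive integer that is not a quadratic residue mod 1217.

(2/1217) = +1, so 2 is a residue.
(3/1217) = −1, so 3 is the smallest positive non-residue mod 1217.

3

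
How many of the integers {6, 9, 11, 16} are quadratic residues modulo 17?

(6/17) = -1 → non-residue.
(9/17) = +1 → QR.
(11/17) = -1 → non-residue.
(16/17) = +1 → QR.
Total quadratic residues among the 4: 2.

2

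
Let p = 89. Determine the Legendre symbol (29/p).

Reciprocity: 29 ≡ 1 and 89 ≡ 1 (mod 4), so (29/89) = +(89/29).
Reduce top mod 29: now compute (2/29).
Pull out 2: since 29 ≡ 5 (mod 8), (2/29) = -1.
Reached (1/29) = 1. Collecting the sign flips along the way, the symbol is -1.

-1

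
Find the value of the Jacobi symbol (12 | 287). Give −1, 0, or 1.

Pull out 2^2: since 287 ≡ 7 (mod 8), (2/287) = +1, so (2/287)^2 = +1.
Reciprocity: 3 ≡ 3 and 287 ≡ 3 (mod 4), so (3/287) = −(287/3).
Reduce top mod 3: now compute (2/3).
Pull out 2: since 3 ≡ 3 (mod 8), (2/3) = -1.
Reached (1/3) = 1. Collecting the sign flips along the way, the symbol is +1.

1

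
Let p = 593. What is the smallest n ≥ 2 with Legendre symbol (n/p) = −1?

(2/593) = +1, so 2 is a residue.
(3/593) = −1, so 3 is the smallest positive non-residue mod 593.

3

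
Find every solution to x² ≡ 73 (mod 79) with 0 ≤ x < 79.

28, 51

Since 79 ≡ 3 (mod 4), a square root of 73 is 73^((79+1)/4) = 73^20 mod 79.
Repeated squaring: 73^2≡36, 73^4≡32, 73^8≡76, 73^16≡9 (mod 79).
73^20 = 73^(16+4) ≡ 51 (mod 79).
Check: 51² = 2601 ≡ 73 (mod 79). The two roots are 28 and 51.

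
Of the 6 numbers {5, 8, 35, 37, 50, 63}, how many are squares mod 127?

4

(5/127) = -1 → non-residue.
(8/127) = +1 → QR.
(35/127) = +1 → QR.
(37/127) = +1 → QR.
(50/127) = +1 → QR.
(63/127) = -1 → non-residue.
Total quadratic residues among the 6: 4.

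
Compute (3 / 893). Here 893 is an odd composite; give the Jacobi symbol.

Reciprocity: 3 ≡ 3 and 893 ≡ 1 (mod 4), so (3/893) = +(893/3).
Reduce top mod 3: now compute (2/3).
Pull out 2: since 3 ≡ 3 (mod 8), (2/3) = -1.
Reached (1/3) = 1. Collecting the sign flips along the way, the symbol is -1.

-1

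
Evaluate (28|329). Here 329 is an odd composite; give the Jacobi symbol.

0

Pull out 2^2: since 329 ≡ 1 (mod 8), (2/329) = +1, so (2/329)^2 = +1.
Reciprocity: 7 ≡ 3 and 329 ≡ 1 (mod 4), so (7/329) = +(329/7).
Reduce top mod 7: now compute (0/7).
Top reduces to 0: gcd > 1, so the symbol is 0.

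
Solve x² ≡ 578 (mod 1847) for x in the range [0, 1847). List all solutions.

Since 1847 ≡ 3 (mod 4), a square root of 578 is 578^((1847+1)/4) = 578^462 mod 1847.
Repeated squaring: 578^2≡1624, 578^4≡1707, 578^8≡1130, 578^16≡623, 578^32≡259, 578^64≡589, 578^128≡1532, 578^256≡1334 (mod 1847).
578^462 = 578^(256+128+64+8+4+2) ≡ 731 (mod 1847).
Check: 731² = 534361 ≡ 578 (mod 1847). The two roots are 731 and 1116.

731, 1116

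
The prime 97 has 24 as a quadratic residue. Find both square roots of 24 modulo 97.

11, 86

97 ≡ 1 (mod 4), so we find a root by search.
Trying successive values, 11² = 121 ≡ 24 (mod 97). The other root is 97 − 11 = 86.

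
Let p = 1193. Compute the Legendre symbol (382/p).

Pull out 2: since 1193 ≡ 1 (mod 8), (2/1193) = +1.
Reciprocity: 191 ≡ 3 and 1193 ≡ 1 (mod 4), so (191/1193) = +(1193/191).
Reduce top mod 191: now compute (47/191).
Reciprocity: 47 ≡ 3 and 191 ≡ 3 (mod 4), so (47/191) = −(191/47).
Reduce top mod 47: now compute (3/47).
Reciprocity: 3 ≡ 3 and 47 ≡ 3 (mod 4), so (3/47) = −(47/3).
Reduce top mod 3: now compute (2/3).
Pull out 2: since 3 ≡ 3 (mod 8), (2/3) = -1.
Reached (1/3) = 1. Collecting the sign flips along the way, the symbol is -1.

-1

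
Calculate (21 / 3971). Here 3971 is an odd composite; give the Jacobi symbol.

-1

Reciprocity: 21 ≡ 1 and 3971 ≡ 3 (mod 4), so (21/3971) = +(3971/21).
Reduce top mod 21: now compute (2/21).
Pull out 2: since 21 ≡ 5 (mod 8), (2/21) = -1.
Reached (1/21) = 1. Collecting the sign flips along the way, the symbol is -1.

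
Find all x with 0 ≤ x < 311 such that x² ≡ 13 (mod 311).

Since 311 ≡ 3 (mod 4), a square root of 13 is 13^((311+1)/4) = 13^78 mod 311.
Repeated squaring: 13^2≡169, 13^4≡260, 13^8≡113, 13^16≡18, 13^32≡13, 13^64≡169 (mod 311).
13^78 = 13^(64+8+4+2) ≡ 18 (mod 311).
Check: 18² = 324 ≡ 13 (mod 311). The two roots are 18 and 293.

18, 293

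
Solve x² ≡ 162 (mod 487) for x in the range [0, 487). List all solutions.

155, 332

Since 487 ≡ 3 (mod 4), a square root of 162 is 162^((487+1)/4) = 162^122 mod 487.
Repeated squaring: 162^2≡433, 162^4≡481, 162^8≡36, 162^16≡322, 162^32≡440, 162^64≡261 (mod 487).
162^122 = 162^(64+32+16+8+2) ≡ 332 (mod 487).
Check: 332² = 110224 ≡ 162 (mod 487). The two roots are 155 and 332.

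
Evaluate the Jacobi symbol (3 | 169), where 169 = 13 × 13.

1

Reciprocity: 3 ≡ 3 and 169 ≡ 1 (mod 4), so (3/169) = +(169/3).
Reduce top mod 3: now compute (1/3).
Reached (1/3) = 1. Collecting the sign flips along the way, the symbol is +1.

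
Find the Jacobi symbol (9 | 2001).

Reciprocity: 9 ≡ 1 and 2001 ≡ 1 (mod 4), so (9/2001) = +(2001/9).
Reduce top mod 9: now compute (3/9).
Reciprocity: 3 ≡ 3 and 9 ≡ 1 (mod 4), so (3/9) = +(9/3).
Reduce top mod 3: now compute (0/3).
Top reduces to 0: gcd > 1, so the symbol is 0.

0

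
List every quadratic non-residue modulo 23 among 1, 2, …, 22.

Square k = 1,…,11 (k and 23−k give the same square):
1²=1, 2²=4, 3²=9, 4²=16, 5²≡2, 6²≡13, 7²≡3, 8²≡18, 9²≡12, 10²≡8, 11²≡6 (mod 23).
The residues are {1, 2, 3, 4, 6, 8, 9, 12, 13, 16, 18}; the non-residues are the remaining 11 nonzero classes.

5,7,10,11,14,15,17,19,20,21,22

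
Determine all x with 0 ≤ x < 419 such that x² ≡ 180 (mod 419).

Since 419 ≡ 3 (mod 4), a square root of 180 is 180^((419+1)/4) = 180^105 mod 419.
Repeated squaring: 180^2≡137, 180^4≡333, 180^8≡273, 180^16≡366, 180^32≡295, 180^64≡292 (mod 419).
180^105 = 180^(64+32+8+1) ≡ 173 (mod 419).
Check: 173² = 29929 ≡ 180 (mod 419). The two roots are 173 and 246.

173, 246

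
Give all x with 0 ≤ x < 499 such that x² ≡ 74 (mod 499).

Since 499 ≡ 3 (mod 4), a square root of 74 is 74^((499+1)/4) = 74^125 mod 499.
Repeated squaring: 74^2≡486, 74^4≡169, 74^8≡118, 74^16≡451, 74^32≡308, 74^64≡54 (mod 499).
74^125 = 74^(64+32+16+8+4+1) ≡ 81 (mod 499).
Check: 81² = 6561 ≡ 74 (mod 499). The two roots are 81 and 418.

81, 418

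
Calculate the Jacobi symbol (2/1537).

1

Pull out 2: since 1537 ≡ 1 (mod 8), (2/1537) = +1.
Reached (1/1537) = 1. Collecting the sign flips along the way, the symbol is +1.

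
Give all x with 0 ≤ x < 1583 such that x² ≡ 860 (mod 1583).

652, 931

Since 1583 ≡ 3 (mod 4), a square root of 860 is 860^((1583+1)/4) = 860^396 mod 1583.
Repeated squaring: 860^2≡339, 860^4≡945, 860^8≡213, 860^16≡1045, 860^32≡1338, 860^64≡1454, 860^128≡811, 860^256≡776 (mod 1583).
860^396 = 860^(256+128+8+4) ≡ 652 (mod 1583).
Check: 652² = 425104 ≡ 860 (mod 1583). The two roots are 652 and 931.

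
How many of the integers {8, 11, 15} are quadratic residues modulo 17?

(8/17) = +1 → QR.
(11/17) = -1 → non-residue.
(15/17) = +1 → QR.
Total quadratic residues among the 3: 2.

2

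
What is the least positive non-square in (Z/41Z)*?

3

(2/41) = +1, so 2 is a residue.
(3/41) = −1, so 3 is the smallest positive non-residue mod 41.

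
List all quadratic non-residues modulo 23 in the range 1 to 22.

Square k = 1,…,11 (k and 23−k give the same square):
1²=1, 2²=4, 3²=9, 4²=16, 5²≡2, 6²≡13, 7²≡3, 8²≡18, 9²≡12, 10²≡8, 11²≡6 (mod 23).
The residues are {1, 2, 3, 4, 6, 8, 9, 12, 13, 16, 18}; the non-residues are the remaining 11 nonzero classes.

5,7,10,11,14,15,17,19,20,21,22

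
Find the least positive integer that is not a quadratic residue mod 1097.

(2/1097) = +1, so 2 is a residue.
(3/1097) = −1, so 3 is the smallest positive non-residue mod 1097.

3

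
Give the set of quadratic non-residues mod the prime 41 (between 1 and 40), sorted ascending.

3 6 7 11 12 13 14 15 17 19 22 24 26 27 28 29 30 34 35 38

Square k = 1,…,20 (k and 41−k give the same square):
1²=1, 2²=4, 3²=9, 4²=16, 5²=25, 6²=36, 7²≡8, 8²≡23, 9²≡40, 10²≡18, 11²≡39, 12²≡21, 13²≡5, 14²≡32, 15²≡20, 16²≡10, 17²≡2, 18²≡37, 19²≡33, 20²≡31 (mod 41).
The residues are {1, 2, 4, 5, 8, 9, 10, 16, 18, 20, 21, 23, 25, 31, 32, 33, 36, 37, 39, 40}; the non-residues are the remaining 20 nonzero classes.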